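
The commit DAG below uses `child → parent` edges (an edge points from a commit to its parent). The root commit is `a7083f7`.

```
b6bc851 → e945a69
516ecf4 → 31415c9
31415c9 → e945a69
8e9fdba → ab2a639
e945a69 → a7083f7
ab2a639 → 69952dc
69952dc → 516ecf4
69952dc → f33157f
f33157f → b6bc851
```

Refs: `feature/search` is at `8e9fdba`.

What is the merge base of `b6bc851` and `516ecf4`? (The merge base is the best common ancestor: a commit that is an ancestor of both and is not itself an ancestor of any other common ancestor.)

Ancestors of b6bc851: {a7083f7, b6bc851, e945a69}.
Ancestors of 516ecf4: {31415c9, 516ecf4, a7083f7, e945a69}.
Common ancestors: {a7083f7, e945a69}.
Among these, e945a69 is not an ancestor of any other common ancestor — it is the merge base.

e945a69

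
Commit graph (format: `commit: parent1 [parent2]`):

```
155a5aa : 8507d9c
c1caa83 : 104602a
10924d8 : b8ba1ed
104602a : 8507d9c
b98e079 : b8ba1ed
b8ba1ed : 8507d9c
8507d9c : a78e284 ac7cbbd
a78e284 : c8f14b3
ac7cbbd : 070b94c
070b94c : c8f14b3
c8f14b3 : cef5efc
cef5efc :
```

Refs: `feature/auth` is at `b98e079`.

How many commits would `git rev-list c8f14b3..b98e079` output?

Reachable from b98e079: {070b94c, 8507d9c, a78e284, ac7cbbd, b8ba1ed, b98e079, c8f14b3, cef5efc}.
Reachable from c8f14b3: {c8f14b3, cef5efc}.
In b98e079's history but not c8f14b3's: {070b94c, 8507d9c, a78e284, ac7cbbd, b8ba1ed, b98e079} — 6 commits.

6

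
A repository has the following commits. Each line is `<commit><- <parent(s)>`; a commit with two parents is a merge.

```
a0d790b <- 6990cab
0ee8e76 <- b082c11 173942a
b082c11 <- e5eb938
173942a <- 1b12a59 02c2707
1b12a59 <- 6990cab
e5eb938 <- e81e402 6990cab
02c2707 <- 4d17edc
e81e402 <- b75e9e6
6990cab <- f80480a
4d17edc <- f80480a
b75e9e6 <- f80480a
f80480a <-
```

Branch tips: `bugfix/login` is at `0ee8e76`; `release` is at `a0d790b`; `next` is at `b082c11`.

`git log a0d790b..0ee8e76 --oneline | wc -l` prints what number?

Reachable from 0ee8e76: {02c2707, 0ee8e76, 173942a, 1b12a59, 4d17edc, 6990cab, b082c11, b75e9e6, e5eb938, e81e402, f80480a}.
Reachable from a0d790b: {6990cab, a0d790b, f80480a}.
In 0ee8e76's history but not a0d790b's: {02c2707, 0ee8e76, 173942a, 1b12a59, 4d17edc, b082c11, b75e9e6, e5eb938, e81e402} — 9 commits.

9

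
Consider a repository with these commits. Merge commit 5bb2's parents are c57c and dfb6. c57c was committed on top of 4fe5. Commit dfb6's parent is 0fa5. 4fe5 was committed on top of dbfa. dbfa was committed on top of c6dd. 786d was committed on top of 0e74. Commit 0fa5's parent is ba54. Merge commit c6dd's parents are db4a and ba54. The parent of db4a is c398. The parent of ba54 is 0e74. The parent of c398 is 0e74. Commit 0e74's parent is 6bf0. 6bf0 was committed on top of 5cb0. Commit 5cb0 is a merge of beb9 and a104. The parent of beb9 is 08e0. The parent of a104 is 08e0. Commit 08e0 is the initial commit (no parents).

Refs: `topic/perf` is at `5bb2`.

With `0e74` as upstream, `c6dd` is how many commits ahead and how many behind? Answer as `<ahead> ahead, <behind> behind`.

4 ahead, 0 behind

Reachable from c6dd: {08e0, 0e74, 5cb0, 6bf0, a104, ba54, beb9, c398, c6dd, db4a}.
Reachable from 0e74: {08e0, 0e74, 5cb0, 6bf0, a104, beb9}.
Only in c6dd's history (ahead): {ba54, c398, c6dd, db4a} — 4.
Only in 0e74's history (behind): {} — 0.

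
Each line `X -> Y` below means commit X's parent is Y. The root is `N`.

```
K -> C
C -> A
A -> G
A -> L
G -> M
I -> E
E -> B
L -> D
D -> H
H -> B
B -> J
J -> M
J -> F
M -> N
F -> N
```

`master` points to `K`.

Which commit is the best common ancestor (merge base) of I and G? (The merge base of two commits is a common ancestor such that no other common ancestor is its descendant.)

Ancestors of I: {B, E, F, I, J, M, N}.
Ancestors of G: {G, M, N}.
Common ancestors: {M, N}.
Among these, M is not an ancestor of any other common ancestor — it is the merge base.

M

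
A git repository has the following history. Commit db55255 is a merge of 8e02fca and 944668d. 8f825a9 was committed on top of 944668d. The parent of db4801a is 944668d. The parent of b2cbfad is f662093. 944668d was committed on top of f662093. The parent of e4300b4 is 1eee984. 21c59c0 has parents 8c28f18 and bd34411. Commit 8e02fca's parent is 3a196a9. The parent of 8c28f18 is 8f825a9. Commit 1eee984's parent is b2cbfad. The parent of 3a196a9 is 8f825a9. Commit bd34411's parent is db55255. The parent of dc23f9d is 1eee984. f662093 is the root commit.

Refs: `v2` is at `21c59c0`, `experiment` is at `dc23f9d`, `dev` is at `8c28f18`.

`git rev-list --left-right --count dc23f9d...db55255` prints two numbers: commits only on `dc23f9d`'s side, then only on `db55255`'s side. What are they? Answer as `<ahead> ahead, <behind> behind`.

3 ahead, 5 behind

Reachable from dc23f9d: {1eee984, b2cbfad, dc23f9d, f662093}.
Reachable from db55255: {3a196a9, 8e02fca, 8f825a9, 944668d, db55255, f662093}.
Only in dc23f9d's history (ahead): {1eee984, b2cbfad, dc23f9d} — 3.
Only in db55255's history (behind): {3a196a9, 8e02fca, 8f825a9, 944668d, db55255} — 5.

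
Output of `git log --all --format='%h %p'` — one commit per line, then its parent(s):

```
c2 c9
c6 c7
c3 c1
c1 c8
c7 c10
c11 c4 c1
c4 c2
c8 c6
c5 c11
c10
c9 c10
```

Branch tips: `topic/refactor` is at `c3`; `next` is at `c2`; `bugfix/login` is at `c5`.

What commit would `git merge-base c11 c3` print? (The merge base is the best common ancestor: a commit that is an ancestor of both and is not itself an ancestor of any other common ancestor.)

c1

Ancestors of c11: {c1, c10, c11, c2, c4, c6, c7, c8, c9}.
Ancestors of c3: {c1, c10, c3, c6, c7, c8}.
Common ancestors: {c1, c10, c6, c7, c8}.
Among these, c1 is not an ancestor of any other common ancestor — it is the merge base.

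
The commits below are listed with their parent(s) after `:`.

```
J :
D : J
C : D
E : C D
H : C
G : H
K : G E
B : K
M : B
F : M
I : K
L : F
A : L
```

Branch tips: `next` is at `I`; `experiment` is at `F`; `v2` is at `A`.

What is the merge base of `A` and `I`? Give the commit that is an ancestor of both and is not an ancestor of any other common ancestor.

K

Ancestors of A: {A, B, C, D, E, F, G, H, J, K, L, M}.
Ancestors of I: {C, D, E, G, H, I, J, K}.
Common ancestors: {C, D, E, G, H, J, K}.
Among these, K is not an ancestor of any other common ancestor — it is the merge base.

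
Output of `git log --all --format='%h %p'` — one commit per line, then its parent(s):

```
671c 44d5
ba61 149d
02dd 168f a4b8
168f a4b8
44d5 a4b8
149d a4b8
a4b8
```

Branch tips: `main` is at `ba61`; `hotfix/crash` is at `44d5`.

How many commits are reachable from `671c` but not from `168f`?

Reachable from 671c: {44d5, 671c, a4b8}.
Reachable from 168f: {168f, a4b8}.
In 671c's history but not 168f's: {44d5, 671c} — 2 commits.

2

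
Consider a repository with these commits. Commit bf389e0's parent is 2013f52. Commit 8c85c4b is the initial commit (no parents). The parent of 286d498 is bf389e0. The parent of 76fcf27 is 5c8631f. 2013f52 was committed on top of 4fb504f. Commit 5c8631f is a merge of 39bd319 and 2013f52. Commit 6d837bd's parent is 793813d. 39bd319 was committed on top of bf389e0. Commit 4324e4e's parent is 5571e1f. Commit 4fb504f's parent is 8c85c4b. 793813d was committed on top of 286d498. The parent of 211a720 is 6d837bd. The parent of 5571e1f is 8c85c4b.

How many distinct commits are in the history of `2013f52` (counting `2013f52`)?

3

Walking parent pointers from 2013f52: reachable set = {2013f52, 4fb504f, 8c85c4b}.
That is 3 commits.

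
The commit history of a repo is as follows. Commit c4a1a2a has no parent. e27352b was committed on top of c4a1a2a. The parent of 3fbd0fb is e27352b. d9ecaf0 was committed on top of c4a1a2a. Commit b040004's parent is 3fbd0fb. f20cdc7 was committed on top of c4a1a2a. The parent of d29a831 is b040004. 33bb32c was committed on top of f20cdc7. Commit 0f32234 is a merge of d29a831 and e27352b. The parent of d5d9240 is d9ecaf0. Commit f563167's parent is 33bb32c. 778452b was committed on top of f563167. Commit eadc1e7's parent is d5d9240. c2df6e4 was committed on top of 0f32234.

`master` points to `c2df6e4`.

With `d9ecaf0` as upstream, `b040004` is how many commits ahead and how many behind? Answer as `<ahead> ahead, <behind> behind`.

3 ahead, 1 behind

Reachable from b040004: {3fbd0fb, b040004, c4a1a2a, e27352b}.
Reachable from d9ecaf0: {c4a1a2a, d9ecaf0}.
Only in b040004's history (ahead): {3fbd0fb, b040004, e27352b} — 3.
Only in d9ecaf0's history (behind): {d9ecaf0} — 1.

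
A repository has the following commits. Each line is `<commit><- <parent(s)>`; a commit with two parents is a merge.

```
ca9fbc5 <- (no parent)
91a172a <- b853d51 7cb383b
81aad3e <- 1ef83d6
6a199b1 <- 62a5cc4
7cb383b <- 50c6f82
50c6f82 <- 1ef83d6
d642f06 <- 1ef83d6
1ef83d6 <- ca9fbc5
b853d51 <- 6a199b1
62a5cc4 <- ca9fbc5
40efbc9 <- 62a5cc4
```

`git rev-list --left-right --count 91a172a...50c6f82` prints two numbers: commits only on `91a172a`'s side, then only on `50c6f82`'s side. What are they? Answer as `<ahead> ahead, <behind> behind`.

Reachable from 91a172a: {1ef83d6, 50c6f82, 62a5cc4, 6a199b1, 7cb383b, 91a172a, b853d51, ca9fbc5}.
Reachable from 50c6f82: {1ef83d6, 50c6f82, ca9fbc5}.
Only in 91a172a's history (ahead): {62a5cc4, 6a199b1, 7cb383b, 91a172a, b853d51} — 5.
Only in 50c6f82's history (behind): {} — 0.

5 ahead, 0 behind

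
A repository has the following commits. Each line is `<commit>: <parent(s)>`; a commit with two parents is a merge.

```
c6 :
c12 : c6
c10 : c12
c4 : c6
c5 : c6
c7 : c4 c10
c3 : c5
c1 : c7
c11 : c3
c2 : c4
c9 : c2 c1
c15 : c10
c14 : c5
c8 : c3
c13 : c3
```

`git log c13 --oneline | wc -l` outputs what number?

Walking parent pointers from c13: reachable set = {c13, c3, c5, c6}.
That is 4 commits.

4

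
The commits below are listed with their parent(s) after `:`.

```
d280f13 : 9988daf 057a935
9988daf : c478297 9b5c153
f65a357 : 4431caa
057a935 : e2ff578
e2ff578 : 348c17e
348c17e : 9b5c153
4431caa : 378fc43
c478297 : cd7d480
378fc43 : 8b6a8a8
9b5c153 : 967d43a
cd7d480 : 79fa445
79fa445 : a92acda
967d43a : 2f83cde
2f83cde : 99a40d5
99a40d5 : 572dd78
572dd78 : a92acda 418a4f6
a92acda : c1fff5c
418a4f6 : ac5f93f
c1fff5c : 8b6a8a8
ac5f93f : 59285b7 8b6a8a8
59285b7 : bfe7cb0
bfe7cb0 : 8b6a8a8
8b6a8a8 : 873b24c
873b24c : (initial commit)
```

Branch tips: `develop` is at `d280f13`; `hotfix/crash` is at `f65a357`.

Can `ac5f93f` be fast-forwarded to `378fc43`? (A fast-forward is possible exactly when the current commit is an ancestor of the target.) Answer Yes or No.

No

A fast-forward from ac5f93f to 378fc43 is possible iff ac5f93f is an ancestor of 378fc43.
Ancestors of 378fc43: {378fc43, 873b24c, 8b6a8a8}.
ac5f93f is not among them, so fast-forward is not possible.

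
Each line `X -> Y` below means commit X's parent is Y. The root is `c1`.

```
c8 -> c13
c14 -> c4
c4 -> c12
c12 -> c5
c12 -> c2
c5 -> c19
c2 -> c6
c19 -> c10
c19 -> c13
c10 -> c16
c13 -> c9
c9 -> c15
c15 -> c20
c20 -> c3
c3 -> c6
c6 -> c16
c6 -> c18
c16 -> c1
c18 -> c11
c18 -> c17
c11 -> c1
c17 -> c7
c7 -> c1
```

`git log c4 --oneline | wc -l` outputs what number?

18

Walking parent pointers from c4: reachable set = {c1, c10, c11, c12, c13, c15, c16, c17, c18, c19, c2, c20, c3, c4, c5, c6, c7, c9}.
That is 18 commits.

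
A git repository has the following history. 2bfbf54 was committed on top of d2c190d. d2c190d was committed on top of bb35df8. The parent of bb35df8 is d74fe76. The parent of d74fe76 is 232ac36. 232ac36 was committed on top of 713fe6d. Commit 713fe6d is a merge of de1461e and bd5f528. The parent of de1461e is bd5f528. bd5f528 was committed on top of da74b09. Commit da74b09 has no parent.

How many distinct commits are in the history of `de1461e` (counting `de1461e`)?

3

Walking parent pointers from de1461e: reachable set = {bd5f528, da74b09, de1461e}.
That is 3 commits.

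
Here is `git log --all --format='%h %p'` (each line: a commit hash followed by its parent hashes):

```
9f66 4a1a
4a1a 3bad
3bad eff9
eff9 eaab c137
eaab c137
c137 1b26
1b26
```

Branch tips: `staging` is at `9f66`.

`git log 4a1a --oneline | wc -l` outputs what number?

Walking parent pointers from 4a1a: reachable set = {1b26, 3bad, 4a1a, c137, eaab, eff9}.
That is 6 commits.

6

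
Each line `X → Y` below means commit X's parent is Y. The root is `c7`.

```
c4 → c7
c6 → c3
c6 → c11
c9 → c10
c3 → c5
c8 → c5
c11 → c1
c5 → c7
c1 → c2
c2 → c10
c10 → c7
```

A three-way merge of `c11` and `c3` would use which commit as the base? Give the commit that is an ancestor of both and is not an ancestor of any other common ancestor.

Ancestors of c11: {c1, c10, c11, c2, c7}.
Ancestors of c3: {c3, c5, c7}.
Common ancestors: {c7}.
The only common ancestor is c7, so it is the merge base.

c7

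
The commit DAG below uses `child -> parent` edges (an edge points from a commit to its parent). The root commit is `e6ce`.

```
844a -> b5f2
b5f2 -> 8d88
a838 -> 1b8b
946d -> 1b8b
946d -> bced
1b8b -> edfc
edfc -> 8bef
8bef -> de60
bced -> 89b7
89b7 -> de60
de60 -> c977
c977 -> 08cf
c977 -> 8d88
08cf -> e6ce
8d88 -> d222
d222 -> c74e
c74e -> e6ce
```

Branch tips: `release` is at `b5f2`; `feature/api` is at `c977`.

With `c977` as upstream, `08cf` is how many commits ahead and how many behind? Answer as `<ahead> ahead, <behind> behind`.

Reachable from 08cf: {08cf, e6ce}.
Reachable from c977: {08cf, 8d88, c74e, c977, d222, e6ce}.
Only in 08cf's history (ahead): {} — 0.
Only in c977's history (behind): {8d88, c74e, c977, d222} — 4.

0 ahead, 4 behind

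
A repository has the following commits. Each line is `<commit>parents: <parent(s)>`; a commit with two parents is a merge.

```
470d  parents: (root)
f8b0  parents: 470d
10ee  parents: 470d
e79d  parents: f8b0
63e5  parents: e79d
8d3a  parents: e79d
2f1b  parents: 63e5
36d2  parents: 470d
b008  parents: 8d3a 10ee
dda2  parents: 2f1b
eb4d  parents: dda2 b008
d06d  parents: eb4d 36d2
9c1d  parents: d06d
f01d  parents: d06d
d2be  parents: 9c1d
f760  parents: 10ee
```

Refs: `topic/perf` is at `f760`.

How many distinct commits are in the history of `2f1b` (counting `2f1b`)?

5

Walking parent pointers from 2f1b: reachable set = {2f1b, 470d, 63e5, e79d, f8b0}.
That is 5 commits.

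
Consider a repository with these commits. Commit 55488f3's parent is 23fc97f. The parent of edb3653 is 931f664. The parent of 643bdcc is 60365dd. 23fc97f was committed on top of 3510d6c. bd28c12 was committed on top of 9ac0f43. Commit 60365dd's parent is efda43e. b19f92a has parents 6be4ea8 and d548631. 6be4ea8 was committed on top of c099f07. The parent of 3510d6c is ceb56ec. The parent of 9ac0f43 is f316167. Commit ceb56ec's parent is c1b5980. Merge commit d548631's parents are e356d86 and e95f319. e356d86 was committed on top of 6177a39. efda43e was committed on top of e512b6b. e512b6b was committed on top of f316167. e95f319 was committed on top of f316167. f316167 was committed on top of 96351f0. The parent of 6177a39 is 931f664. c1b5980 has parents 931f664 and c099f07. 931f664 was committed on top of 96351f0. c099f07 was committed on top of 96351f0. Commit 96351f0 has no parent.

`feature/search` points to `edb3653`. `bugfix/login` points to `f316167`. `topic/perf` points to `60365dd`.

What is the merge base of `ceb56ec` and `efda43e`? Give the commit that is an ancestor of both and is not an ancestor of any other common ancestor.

96351f0

Ancestors of ceb56ec: {931f664, 96351f0, c099f07, c1b5980, ceb56ec}.
Ancestors of efda43e: {96351f0, e512b6b, efda43e, f316167}.
Common ancestors: {96351f0}.
The only common ancestor is 96351f0, so it is the merge base.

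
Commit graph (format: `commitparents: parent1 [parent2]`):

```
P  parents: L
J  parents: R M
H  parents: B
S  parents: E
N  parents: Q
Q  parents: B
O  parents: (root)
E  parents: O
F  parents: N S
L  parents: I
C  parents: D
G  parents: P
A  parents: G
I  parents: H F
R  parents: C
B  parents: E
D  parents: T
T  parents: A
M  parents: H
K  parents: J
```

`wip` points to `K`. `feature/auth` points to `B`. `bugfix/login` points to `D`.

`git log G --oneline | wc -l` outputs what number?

12

Walking parent pointers from G: reachable set = {B, E, F, G, H, I, L, N, O, P, Q, S}.
That is 12 commits.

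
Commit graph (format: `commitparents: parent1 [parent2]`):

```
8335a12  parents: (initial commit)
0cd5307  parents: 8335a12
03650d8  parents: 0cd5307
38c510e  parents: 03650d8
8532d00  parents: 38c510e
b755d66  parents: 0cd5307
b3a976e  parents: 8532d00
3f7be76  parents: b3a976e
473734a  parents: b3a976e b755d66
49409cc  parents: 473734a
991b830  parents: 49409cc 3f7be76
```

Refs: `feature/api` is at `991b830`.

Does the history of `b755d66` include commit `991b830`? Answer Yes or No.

Ancestors of b755d66: {0cd5307, 8335a12, b755d66}.
991b830 is not in that set, so it is not an ancestor of b755d66.

No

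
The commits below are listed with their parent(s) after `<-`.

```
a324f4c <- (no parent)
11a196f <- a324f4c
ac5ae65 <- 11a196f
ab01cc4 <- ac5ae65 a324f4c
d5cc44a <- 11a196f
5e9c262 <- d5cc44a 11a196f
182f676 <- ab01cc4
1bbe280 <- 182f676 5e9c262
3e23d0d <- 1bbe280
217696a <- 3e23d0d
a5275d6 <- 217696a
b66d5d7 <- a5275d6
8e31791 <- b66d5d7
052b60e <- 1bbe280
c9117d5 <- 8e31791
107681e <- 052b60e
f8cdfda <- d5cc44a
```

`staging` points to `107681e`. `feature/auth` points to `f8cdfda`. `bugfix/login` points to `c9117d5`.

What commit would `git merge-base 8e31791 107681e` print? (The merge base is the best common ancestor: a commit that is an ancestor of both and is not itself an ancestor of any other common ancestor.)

Ancestors of 8e31791: {11a196f, 182f676, 1bbe280, 217696a, 3e23d0d, 5e9c262, 8e31791, a324f4c, a5275d6, ab01cc4, ac5ae65, b66d5d7, d5cc44a}.
Ancestors of 107681e: {052b60e, 107681e, 11a196f, 182f676, 1bbe280, 5e9c262, a324f4c, ab01cc4, ac5ae65, d5cc44a}.
Common ancestors: {11a196f, 182f676, 1bbe280, 5e9c262, a324f4c, ab01cc4, ac5ae65, d5cc44a}.
Among these, 1bbe280 is not an ancestor of any other common ancestor — it is the merge base.

1bbe280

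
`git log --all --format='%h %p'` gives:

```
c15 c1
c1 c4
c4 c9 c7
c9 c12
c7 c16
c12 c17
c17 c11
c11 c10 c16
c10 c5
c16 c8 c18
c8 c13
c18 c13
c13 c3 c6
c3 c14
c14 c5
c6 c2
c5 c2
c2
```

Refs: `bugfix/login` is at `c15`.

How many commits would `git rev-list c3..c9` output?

10

Reachable from c9: {c10, c11, c12, c13, c14, c16, c17, c18, c2, c3, c5, c6, c8, c9}.
Reachable from c3: {c14, c2, c3, c5}.
In c9's history but not c3's: {c10, c11, c12, c13, c16, c17, c18, c6, c8, c9} — 10 commits.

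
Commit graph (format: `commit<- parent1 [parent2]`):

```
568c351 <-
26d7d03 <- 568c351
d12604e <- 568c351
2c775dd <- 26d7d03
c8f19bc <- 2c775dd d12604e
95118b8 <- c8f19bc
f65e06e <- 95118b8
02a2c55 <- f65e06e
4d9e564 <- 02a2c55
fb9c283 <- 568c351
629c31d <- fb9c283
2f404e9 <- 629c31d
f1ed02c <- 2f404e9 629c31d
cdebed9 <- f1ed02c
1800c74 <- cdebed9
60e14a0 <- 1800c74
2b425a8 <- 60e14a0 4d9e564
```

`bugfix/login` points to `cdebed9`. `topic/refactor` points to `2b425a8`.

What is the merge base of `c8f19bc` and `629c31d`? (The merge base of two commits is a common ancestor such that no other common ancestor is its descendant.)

568c351

Ancestors of c8f19bc: {26d7d03, 2c775dd, 568c351, c8f19bc, d12604e}.
Ancestors of 629c31d: {568c351, 629c31d, fb9c283}.
Common ancestors: {568c351}.
The only common ancestor is 568c351, so it is the merge base.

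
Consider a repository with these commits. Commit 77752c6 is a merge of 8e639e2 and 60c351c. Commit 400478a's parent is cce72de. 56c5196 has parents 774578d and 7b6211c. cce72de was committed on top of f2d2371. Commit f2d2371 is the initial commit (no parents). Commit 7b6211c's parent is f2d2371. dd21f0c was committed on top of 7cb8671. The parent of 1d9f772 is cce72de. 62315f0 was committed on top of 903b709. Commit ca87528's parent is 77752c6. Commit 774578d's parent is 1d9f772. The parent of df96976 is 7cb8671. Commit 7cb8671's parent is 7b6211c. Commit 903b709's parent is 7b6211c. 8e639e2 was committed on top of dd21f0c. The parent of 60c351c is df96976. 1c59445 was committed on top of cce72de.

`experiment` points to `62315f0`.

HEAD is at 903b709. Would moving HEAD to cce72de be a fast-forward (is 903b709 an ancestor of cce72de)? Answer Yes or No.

No

A fast-forward from 903b709 to cce72de is possible iff 903b709 is an ancestor of cce72de.
Ancestors of cce72de: {cce72de, f2d2371}.
903b709 is not among them, so fast-forward is not possible.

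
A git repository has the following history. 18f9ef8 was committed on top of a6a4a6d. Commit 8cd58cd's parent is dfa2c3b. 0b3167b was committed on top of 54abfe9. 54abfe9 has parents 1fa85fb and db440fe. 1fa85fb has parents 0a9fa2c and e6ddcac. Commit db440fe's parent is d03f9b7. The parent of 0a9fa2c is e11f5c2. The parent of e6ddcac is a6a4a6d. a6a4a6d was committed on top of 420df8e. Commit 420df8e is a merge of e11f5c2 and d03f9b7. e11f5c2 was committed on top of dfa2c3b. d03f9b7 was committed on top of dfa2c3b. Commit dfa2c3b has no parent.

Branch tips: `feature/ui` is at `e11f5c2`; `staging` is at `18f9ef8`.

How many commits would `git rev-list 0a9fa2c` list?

3

Walking parent pointers from 0a9fa2c: reachable set = {0a9fa2c, dfa2c3b, e11f5c2}.
That is 3 commits.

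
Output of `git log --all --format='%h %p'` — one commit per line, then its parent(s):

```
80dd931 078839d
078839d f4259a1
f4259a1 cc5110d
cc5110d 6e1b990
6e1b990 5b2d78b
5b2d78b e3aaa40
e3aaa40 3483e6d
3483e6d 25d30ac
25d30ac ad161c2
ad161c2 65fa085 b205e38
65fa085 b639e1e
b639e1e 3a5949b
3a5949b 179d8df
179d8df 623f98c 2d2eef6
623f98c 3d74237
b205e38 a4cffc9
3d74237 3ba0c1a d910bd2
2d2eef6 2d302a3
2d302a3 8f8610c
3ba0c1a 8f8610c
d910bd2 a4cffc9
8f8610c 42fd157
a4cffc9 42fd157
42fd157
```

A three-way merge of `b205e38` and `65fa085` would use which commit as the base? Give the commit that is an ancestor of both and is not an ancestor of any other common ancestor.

a4cffc9

Ancestors of b205e38: {42fd157, a4cffc9, b205e38}.
Ancestors of 65fa085: {179d8df, 2d2eef6, 2d302a3, 3a5949b, 3ba0c1a, 3d74237, 42fd157, 623f98c, 65fa085, 8f8610c, a4cffc9, b639e1e, d910bd2}.
Common ancestors: {42fd157, a4cffc9}.
Among these, a4cffc9 is not an ancestor of any other common ancestor — it is the merge base.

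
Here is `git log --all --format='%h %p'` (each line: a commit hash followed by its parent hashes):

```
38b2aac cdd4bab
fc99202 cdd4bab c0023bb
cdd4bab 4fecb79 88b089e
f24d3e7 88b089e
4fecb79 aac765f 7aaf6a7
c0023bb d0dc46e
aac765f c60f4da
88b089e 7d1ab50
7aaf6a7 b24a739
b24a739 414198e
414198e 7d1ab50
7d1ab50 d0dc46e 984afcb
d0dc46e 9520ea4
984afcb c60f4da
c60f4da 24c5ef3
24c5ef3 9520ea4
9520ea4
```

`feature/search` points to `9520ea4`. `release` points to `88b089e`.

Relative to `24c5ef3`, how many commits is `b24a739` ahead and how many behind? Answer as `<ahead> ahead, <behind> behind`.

Reachable from b24a739: {24c5ef3, 414198e, 7d1ab50, 9520ea4, 984afcb, b24a739, c60f4da, d0dc46e}.
Reachable from 24c5ef3: {24c5ef3, 9520ea4}.
Only in b24a739's history (ahead): {414198e, 7d1ab50, 984afcb, b24a739, c60f4da, d0dc46e} — 6.
Only in 24c5ef3's history (behind): {} — 0.

6 ahead, 0 behind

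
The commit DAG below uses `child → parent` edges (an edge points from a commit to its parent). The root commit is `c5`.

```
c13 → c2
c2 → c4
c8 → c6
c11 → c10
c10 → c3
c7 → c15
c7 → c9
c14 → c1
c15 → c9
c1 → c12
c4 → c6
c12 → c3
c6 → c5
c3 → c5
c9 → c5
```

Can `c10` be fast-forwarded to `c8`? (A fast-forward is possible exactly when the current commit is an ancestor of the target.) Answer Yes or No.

A fast-forward from c10 to c8 is possible iff c10 is an ancestor of c8.
Ancestors of c8: {c5, c6, c8}.
c10 is not among them, so fast-forward is not possible.

No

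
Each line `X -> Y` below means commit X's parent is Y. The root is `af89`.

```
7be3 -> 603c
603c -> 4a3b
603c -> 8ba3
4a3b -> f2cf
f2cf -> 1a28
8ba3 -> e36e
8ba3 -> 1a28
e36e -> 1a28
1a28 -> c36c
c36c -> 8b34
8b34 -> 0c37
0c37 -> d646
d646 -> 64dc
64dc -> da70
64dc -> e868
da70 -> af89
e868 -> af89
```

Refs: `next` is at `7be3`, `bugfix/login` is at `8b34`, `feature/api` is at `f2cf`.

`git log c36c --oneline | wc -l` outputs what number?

Walking parent pointers from c36c: reachable set = {0c37, 64dc, 8b34, af89, c36c, d646, da70, e868}.
That is 8 commits.

8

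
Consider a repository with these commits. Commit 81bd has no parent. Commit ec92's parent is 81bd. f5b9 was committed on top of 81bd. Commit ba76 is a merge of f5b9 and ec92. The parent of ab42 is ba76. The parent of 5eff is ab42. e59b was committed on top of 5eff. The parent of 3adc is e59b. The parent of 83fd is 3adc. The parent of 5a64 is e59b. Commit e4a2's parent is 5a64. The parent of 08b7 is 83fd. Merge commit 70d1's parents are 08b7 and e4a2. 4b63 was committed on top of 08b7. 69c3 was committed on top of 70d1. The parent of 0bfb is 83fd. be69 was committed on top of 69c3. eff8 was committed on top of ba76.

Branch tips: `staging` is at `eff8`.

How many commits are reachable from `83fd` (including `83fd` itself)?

Walking parent pointers from 83fd: reachable set = {3adc, 5eff, 81bd, 83fd, ab42, ba76, e59b, ec92, f5b9}.
That is 9 commits.

9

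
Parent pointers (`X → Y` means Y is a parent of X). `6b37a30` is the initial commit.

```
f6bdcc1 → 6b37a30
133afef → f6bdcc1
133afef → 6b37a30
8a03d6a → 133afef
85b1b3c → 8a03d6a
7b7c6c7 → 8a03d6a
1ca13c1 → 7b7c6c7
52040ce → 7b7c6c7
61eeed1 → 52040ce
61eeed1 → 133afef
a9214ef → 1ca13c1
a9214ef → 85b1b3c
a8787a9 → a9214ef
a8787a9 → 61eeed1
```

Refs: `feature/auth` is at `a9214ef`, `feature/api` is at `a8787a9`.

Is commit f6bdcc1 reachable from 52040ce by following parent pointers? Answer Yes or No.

Ancestors of 52040ce (commits reachable by following parents): {133afef, 52040ce, 6b37a30, 7b7c6c7, 8a03d6a, f6bdcc1}.
f6bdcc1 is in that set, so it is an ancestor of 52040ce.

Yes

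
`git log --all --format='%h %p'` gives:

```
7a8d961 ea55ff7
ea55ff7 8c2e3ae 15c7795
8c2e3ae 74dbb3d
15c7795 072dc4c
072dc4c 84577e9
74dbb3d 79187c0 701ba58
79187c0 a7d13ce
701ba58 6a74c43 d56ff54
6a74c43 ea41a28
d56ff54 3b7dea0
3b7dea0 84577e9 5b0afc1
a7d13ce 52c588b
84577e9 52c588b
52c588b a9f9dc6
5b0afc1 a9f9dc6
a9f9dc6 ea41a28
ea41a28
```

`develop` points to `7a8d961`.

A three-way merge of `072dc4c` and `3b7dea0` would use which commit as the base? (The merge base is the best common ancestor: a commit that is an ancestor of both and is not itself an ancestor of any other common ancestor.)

Ancestors of 072dc4c: {072dc4c, 52c588b, 84577e9, a9f9dc6, ea41a28}.
Ancestors of 3b7dea0: {3b7dea0, 52c588b, 5b0afc1, 84577e9, a9f9dc6, ea41a28}.
Common ancestors: {52c588b, 84577e9, a9f9dc6, ea41a28}.
Among these, 84577e9 is not an ancestor of any other common ancestor — it is the merge base.

84577e9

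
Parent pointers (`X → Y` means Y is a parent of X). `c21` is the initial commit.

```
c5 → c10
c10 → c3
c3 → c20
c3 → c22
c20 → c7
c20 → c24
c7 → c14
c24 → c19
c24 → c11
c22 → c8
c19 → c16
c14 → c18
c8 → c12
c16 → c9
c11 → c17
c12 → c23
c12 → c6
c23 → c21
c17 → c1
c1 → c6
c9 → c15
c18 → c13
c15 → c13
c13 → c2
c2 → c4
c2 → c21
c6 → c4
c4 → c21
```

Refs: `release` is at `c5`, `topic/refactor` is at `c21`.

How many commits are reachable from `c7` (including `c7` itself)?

7

Walking parent pointers from c7: reachable set = {c13, c14, c18, c2, c21, c4, c7}.
That is 7 commits.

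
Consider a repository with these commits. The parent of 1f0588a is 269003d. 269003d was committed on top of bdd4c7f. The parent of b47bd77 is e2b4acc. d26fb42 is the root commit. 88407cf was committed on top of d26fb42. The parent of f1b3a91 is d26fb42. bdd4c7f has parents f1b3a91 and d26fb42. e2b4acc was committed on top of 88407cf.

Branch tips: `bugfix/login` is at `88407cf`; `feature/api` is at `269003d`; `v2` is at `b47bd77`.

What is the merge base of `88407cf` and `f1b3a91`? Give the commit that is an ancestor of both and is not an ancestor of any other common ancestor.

d26fb42

Ancestors of 88407cf: {88407cf, d26fb42}.
Ancestors of f1b3a91: {d26fb42, f1b3a91}.
Common ancestors: {d26fb42}.
The only common ancestor is d26fb42, so it is the merge base.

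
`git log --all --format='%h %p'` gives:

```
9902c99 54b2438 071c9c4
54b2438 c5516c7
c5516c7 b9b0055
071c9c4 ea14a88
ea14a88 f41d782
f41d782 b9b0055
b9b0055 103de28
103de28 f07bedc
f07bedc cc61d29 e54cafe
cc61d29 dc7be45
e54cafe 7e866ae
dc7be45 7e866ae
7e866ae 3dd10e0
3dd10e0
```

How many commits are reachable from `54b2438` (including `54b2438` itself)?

10

Walking parent pointers from 54b2438: reachable set = {103de28, 3dd10e0, 54b2438, 7e866ae, b9b0055, c5516c7, cc61d29, dc7be45, e54cafe, f07bedc}.
That is 10 commits.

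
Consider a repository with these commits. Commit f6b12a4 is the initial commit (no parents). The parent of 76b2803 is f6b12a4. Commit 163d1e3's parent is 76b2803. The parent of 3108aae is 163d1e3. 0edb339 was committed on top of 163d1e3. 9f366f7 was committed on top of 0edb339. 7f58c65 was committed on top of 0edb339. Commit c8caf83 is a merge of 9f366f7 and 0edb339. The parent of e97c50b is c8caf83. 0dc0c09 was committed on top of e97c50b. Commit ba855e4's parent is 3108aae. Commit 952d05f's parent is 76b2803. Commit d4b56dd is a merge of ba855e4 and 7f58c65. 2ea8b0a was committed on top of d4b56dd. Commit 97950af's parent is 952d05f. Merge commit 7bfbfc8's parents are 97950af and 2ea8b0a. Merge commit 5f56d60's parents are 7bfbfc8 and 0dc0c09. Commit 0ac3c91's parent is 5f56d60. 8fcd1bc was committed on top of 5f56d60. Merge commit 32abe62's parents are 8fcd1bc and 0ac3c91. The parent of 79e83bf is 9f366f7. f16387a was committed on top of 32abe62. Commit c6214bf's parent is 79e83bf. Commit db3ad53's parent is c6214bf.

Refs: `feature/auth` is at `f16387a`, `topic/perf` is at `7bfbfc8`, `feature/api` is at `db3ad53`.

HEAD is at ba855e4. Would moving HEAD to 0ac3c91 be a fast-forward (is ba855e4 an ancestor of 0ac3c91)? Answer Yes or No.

A fast-forward from ba855e4 to 0ac3c91 is possible iff ba855e4 is an ancestor of 0ac3c91.
Ancestors of 0ac3c91: {0ac3c91, 0dc0c09, 0edb339, 163d1e3, 2ea8b0a, 3108aae, 5f56d60, 76b2803, 7bfbfc8, 7f58c65, 952d05f, 97950af, 9f366f7, ba855e4, c8caf83, d4b56dd, e97c50b, f6b12a4}.
ba855e4 is among them, so fast-forward is possible.

Yes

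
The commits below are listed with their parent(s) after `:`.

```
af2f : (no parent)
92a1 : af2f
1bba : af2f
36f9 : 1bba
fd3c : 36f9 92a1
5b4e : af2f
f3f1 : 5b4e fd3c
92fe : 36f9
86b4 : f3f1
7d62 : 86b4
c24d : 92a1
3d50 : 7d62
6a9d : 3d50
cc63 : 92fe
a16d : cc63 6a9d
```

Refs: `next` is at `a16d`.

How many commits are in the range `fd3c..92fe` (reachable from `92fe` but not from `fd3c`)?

Reachable from 92fe: {1bba, 36f9, 92fe, af2f}.
Reachable from fd3c: {1bba, 36f9, 92a1, af2f, fd3c}.
In 92fe's history but not fd3c's: {92fe} — 1 commit.

1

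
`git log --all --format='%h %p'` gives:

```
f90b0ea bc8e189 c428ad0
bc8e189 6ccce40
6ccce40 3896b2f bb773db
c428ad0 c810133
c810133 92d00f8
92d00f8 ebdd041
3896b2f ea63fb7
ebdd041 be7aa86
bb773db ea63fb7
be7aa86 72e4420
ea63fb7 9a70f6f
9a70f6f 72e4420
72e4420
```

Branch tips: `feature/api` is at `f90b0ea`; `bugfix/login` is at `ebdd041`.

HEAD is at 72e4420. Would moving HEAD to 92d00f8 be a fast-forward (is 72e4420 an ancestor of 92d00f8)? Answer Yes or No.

A fast-forward from 72e4420 to 92d00f8 is possible iff 72e4420 is an ancestor of 92d00f8.
Ancestors of 92d00f8: {72e4420, 92d00f8, be7aa86, ebdd041}.
72e4420 is among them, so fast-forward is possible.

Yes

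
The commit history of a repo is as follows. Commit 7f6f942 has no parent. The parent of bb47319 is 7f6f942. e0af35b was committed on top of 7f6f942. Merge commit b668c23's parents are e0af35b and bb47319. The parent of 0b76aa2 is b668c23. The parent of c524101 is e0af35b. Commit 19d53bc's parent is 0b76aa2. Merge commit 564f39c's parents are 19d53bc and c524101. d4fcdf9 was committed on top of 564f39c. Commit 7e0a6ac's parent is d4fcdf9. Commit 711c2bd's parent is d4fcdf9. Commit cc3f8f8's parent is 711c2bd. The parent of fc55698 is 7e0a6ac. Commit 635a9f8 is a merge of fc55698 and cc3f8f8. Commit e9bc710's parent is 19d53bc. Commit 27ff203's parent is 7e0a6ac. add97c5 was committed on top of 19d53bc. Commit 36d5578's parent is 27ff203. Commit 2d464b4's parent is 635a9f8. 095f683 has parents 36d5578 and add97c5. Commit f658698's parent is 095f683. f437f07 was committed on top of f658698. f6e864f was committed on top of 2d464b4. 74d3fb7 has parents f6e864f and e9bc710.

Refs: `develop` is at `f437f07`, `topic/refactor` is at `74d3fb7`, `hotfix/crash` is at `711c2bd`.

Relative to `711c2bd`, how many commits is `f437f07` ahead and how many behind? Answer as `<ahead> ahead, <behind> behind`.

Reachable from f437f07: {095f683, 0b76aa2, 19d53bc, 27ff203, 36d5578, 564f39c, 7e0a6ac, 7f6f942, add97c5, b668c23, bb47319, c524101, d4fcdf9, e0af35b, f437f07, f658698}.
Reachable from 711c2bd: {0b76aa2, 19d53bc, 564f39c, 711c2bd, 7f6f942, b668c23, bb47319, c524101, d4fcdf9, e0af35b}.
Only in f437f07's history (ahead): {095f683, 27ff203, 36d5578, 7e0a6ac, add97c5, f437f07, f658698} — 7.
Only in 711c2bd's history (behind): {711c2bd} — 1.

7 ahead, 1 behind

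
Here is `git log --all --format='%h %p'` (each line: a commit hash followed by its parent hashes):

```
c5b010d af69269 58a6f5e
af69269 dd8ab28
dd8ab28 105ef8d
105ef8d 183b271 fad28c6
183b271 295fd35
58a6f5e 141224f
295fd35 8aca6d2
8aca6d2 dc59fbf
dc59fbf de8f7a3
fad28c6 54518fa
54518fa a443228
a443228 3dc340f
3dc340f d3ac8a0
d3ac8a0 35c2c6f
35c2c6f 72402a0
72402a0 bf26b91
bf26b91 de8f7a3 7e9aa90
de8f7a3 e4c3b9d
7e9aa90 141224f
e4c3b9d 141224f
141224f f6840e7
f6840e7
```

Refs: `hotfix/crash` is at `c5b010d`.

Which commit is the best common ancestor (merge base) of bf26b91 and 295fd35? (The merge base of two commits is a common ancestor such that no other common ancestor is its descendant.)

Ancestors of bf26b91: {141224f, 7e9aa90, bf26b91, de8f7a3, e4c3b9d, f6840e7}.
Ancestors of 295fd35: {141224f, 295fd35, 8aca6d2, dc59fbf, de8f7a3, e4c3b9d, f6840e7}.
Common ancestors: {141224f, de8f7a3, e4c3b9d, f6840e7}.
Among these, de8f7a3 is not an ancestor of any other common ancestor — it is the merge base.

de8f7a3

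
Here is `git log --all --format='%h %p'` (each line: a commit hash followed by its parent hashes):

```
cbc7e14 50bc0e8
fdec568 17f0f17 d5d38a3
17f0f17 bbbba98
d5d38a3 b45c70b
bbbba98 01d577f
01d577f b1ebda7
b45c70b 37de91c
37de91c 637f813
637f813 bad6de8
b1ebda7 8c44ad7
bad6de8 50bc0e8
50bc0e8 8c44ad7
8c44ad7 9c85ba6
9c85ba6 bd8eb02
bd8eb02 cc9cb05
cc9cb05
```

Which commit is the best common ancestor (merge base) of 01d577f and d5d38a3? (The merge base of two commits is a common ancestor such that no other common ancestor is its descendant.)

8c44ad7

Ancestors of 01d577f: {01d577f, 8c44ad7, 9c85ba6, b1ebda7, bd8eb02, cc9cb05}.
Ancestors of d5d38a3: {37de91c, 50bc0e8, 637f813, 8c44ad7, 9c85ba6, b45c70b, bad6de8, bd8eb02, cc9cb05, d5d38a3}.
Common ancestors: {8c44ad7, 9c85ba6, bd8eb02, cc9cb05}.
Among these, 8c44ad7 is not an ancestor of any other common ancestor — it is the merge base.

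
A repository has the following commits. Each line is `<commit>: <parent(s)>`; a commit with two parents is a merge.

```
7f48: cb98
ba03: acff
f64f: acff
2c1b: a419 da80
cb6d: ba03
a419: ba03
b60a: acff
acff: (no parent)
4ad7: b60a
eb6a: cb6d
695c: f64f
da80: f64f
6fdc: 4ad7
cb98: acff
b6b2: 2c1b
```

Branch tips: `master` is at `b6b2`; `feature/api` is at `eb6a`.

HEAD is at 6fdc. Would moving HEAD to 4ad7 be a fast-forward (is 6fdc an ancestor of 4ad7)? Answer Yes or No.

No

A fast-forward from 6fdc to 4ad7 is possible iff 6fdc is an ancestor of 4ad7.
Ancestors of 4ad7: {4ad7, acff, b60a}.
6fdc is not among them, so fast-forward is not possible.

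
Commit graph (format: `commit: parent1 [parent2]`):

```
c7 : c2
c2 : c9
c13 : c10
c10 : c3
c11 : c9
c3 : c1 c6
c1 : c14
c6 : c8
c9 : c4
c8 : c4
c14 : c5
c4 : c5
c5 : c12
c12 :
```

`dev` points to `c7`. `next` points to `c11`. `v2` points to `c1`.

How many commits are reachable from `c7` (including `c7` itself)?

Walking parent pointers from c7: reachable set = {c12, c2, c4, c5, c7, c9}.
That is 6 commits.

6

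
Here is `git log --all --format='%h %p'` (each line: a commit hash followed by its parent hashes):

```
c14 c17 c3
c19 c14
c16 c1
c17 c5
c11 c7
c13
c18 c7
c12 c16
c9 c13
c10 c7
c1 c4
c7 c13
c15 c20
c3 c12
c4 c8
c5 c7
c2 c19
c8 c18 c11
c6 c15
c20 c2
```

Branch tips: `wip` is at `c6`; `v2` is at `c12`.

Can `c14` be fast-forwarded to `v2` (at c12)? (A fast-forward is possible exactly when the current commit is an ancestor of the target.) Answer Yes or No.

No

A fast-forward from c14 to c12 is possible iff c14 is an ancestor of c12.
Ancestors of c12: {c1, c11, c12, c13, c16, c18, c4, c7, c8}.
c14 is not among them, so fast-forward is not possible.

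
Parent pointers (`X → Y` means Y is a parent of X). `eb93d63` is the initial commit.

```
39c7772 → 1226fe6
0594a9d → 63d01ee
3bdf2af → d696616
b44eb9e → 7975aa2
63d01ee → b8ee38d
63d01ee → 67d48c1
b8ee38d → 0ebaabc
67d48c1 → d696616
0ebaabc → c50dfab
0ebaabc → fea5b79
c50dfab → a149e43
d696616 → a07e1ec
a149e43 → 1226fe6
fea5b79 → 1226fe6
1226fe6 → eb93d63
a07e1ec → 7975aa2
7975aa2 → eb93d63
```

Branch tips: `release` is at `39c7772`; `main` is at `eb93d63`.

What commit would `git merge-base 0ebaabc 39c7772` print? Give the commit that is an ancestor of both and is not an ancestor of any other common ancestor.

1226fe6

Ancestors of 0ebaabc: {0ebaabc, 1226fe6, a149e43, c50dfab, eb93d63, fea5b79}.
Ancestors of 39c7772: {1226fe6, 39c7772, eb93d63}.
Common ancestors: {1226fe6, eb93d63}.
Among these, 1226fe6 is not an ancestor of any other common ancestor — it is the merge base.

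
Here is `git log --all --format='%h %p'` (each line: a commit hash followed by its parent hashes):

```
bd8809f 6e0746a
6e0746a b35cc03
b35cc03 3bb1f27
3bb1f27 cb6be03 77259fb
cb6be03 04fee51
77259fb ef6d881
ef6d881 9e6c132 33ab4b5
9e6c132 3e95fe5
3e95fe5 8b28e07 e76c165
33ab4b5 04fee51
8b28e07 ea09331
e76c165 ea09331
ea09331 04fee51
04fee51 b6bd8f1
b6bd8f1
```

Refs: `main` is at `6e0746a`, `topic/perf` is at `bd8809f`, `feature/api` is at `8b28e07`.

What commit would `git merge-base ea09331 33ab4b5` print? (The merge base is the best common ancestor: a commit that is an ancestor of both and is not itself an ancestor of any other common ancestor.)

04fee51

Ancestors of ea09331: {04fee51, b6bd8f1, ea09331}.
Ancestors of 33ab4b5: {04fee51, 33ab4b5, b6bd8f1}.
Common ancestors: {04fee51, b6bd8f1}.
Among these, 04fee51 is not an ancestor of any other common ancestor — it is the merge base.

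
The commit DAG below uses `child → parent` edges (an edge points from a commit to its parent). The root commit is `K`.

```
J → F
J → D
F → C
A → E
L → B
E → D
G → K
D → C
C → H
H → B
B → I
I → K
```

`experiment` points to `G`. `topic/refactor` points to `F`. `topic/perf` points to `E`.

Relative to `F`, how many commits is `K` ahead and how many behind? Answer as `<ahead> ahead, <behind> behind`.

Reachable from K: {K}.
Reachable from F: {B, C, F, H, I, K}.
Only in K's history (ahead): {} — 0.
Only in F's history (behind): {B, C, F, H, I} — 5.

0 ahead, 5 behind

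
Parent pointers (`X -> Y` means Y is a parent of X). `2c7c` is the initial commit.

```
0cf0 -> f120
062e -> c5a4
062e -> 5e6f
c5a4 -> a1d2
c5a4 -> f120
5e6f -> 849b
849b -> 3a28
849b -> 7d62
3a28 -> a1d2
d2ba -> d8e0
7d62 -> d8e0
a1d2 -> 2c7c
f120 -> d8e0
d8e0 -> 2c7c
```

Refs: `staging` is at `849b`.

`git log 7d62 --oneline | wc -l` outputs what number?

Walking parent pointers from 7d62: reachable set = {2c7c, 7d62, d8e0}.
That is 3 commits.

3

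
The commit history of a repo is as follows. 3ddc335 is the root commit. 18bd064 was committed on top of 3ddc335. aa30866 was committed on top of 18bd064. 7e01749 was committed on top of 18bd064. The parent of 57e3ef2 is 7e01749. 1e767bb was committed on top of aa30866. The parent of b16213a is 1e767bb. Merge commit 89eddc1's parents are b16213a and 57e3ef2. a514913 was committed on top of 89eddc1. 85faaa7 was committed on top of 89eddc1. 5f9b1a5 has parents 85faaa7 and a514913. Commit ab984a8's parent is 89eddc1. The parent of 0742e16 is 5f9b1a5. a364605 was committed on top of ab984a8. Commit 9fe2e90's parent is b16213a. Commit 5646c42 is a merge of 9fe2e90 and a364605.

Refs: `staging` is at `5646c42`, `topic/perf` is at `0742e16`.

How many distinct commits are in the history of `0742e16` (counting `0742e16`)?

12

Walking parent pointers from 0742e16: reachable set = {0742e16, 18bd064, 1e767bb, 3ddc335, 57e3ef2, 5f9b1a5, 7e01749, 85faaa7, 89eddc1, a514913, aa30866, b16213a}.
That is 12 commits.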